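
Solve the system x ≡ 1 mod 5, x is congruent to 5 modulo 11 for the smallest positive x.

16

x ≡ 1 (mod 5) gives x ∈ {1, 6, 11, 16}.
The first of these with x mod 11 = 5 is 16.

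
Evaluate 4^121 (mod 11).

4

Successive squares of 4 mod 11: 4^1≡4, 4^2≡5, 4^4≡3, 4^8≡9, 4^16≡4, 4^32≡5, 4^64≡3.
Since 121 = 1 + 8 + 16 + 32 + 64 in binary, 4^121 ≡ 4·9·4·5·3 ≡ 4 (mod 11).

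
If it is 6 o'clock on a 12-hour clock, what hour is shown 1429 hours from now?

7

1429 = 119·12 + 1, so 1429 mod 12 = 1.
6 + 1 → 7 on a 12-hour dial.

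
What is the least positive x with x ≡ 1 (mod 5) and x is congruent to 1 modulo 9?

1

x ≡ 1 (mod 5) gives x ∈ {1}.
The first of these with x mod 9 = 1 is 1.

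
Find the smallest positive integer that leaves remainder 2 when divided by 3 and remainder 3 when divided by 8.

x ≡ 2 (mod 3) gives x ∈ {2, 5, 8, 11}.
The first of these with x mod 8 = 3 is 11.

11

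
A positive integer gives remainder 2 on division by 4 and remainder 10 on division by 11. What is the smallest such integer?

Since 11·3 ≡ 1 (mod 4), take x = 10 + 11·((2−10)·3 mod 4) = 10 + 11·0 = 10.
Check: 10 mod 4 = 2, 10 mod 11 = 10.

10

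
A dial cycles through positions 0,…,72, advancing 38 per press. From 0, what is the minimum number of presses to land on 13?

33

The inverse of 38 mod 73 is 25 (since 38·25 = 950 ≡ 1).
So x ≡ 25·13 = 325 ≡ 33 (mod 73).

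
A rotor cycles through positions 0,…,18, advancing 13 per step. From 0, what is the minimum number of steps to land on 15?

13⁻¹ ≡ 3 (mod 19) because 13·3 = 39 = 2·19 + 1.
Multiplying both sides by 3: x ≡ 3·15 = 45 ≡ 7 (mod 19).
Check: 13·7 = 91 = 4·19 + 15.

7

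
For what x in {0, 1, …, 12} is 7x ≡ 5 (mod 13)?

10

7⁻¹ ≡ 2 (mod 13) because 7·2 = 14 = 1·13 + 1.
Multiplying both sides by 2: x ≡ 2·5 = 10 ≡ 10 (mod 13).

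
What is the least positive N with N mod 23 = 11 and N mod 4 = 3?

11

x ≡ 3 (mod 4) gives x ∈ {3, 7, 11}.
The first of these with x mod 23 = 11 is 11.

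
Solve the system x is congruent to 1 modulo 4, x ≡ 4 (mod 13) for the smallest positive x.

Since 13·1 ≡ 1 (mod 4), take x = 4 + 13·((1−4)·1 mod 4) = 4 + 13·1 = 17.
Check: 17 mod 4 = 1, 17 mod 13 = 4.

17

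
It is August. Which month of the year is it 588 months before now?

588 − 49·12 = 0, so 588 ≡ 0 (mod 12).
August − 0 months → August.

August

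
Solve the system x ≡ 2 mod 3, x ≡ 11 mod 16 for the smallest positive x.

11

x ≡ 2 (mod 3) gives x ∈ {2, 5, 8, 11}.
The first of these with x mod 16 = 11 is 11.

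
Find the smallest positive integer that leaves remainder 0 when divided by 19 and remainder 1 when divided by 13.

x ≡ 1 (mod 13) gives x ∈ {1, 14, 27, 40, 53, 66, 79, 92, …}.
The first of these with x mod 19 = 0 is 209.

209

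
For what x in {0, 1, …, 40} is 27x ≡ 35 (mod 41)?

18

The inverse of 27 mod 41 is 38 (since 27·38 = 1026 ≡ 1).
So x ≡ 38·35 = 1330 ≡ 18 (mod 41).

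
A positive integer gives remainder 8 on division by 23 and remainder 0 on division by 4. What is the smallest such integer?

8

Since 4·6 ≡ 1 (mod 23), take x = 0 + 4·((8−0)·6 mod 23) = 0 + 4·2 = 8.
Check: 8 mod 23 = 8, 8 mod 4 = 0.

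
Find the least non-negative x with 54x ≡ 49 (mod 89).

54⁻¹ ≡ 61 (mod 89) because 54·61 = 3294 = 37·89 + 1.
So x ≡ 61·49 = 2989 ≡ 52 (mod 89).
Check: 54·52 = 2808 = 31·89 + 49.

52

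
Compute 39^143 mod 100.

19

By repeated squaring mod 100: 39^1≡39, 39^2≡21, 39^4≡41, 39^8≡81, 39^16≡61, 39^32≡21, 39^64≡41, 39^128≡81.
Since 143 = 1 + 2 + 4 + 8 + 128 in binary, 39^143 ≡ 39·21·41·81·81 ≡ 19 (mod 100).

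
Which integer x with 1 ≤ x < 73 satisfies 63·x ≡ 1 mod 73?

73 = 1·63 + 10
63 = 6·10 + 3
10 = 3·3 + 1
3 = 3·1 + 0
Back-substituting gives 63·51 ≡ 1 (mod 73).

51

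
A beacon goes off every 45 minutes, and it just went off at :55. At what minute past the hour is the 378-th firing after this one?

25

378·45 = 17010.
17010 − 283·60 = 30, so 17010 ≡ 30 (mod 60).
(55 + 30) mod 60 = 25.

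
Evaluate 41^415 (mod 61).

By repeated squaring mod 61: 41^1≡41, 41^2≡34, 41^4≡58, 41^8≡9, 41^16≡20, 41^32≡34, 41^64≡58, 41^128≡9, 41^256≡20.
Since 415 = 1 + 2 + 4 + 8 + 16 + 128 + 256 in binary, 41^415 ≡ 41·34·58·9·20·9·20 ≡ 60 (mod 61).

60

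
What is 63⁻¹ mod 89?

65

63·65 = 4095 = 46·89 + 1, so 63⁻¹ ≡ 65 (mod 89).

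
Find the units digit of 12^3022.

Last digits of 2^n: 2, 4, 8, 6 (period 4).
3022 leaves remainder 2 on division by 4, so 12^3022 ends in 4.

4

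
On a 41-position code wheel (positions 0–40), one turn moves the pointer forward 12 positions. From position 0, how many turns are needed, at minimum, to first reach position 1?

24

12·24 = 288 = 7·41 + 1, so 12⁻¹ ≡ 24 (mod 41).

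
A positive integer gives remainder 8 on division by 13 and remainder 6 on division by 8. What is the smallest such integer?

86

x ≡ 6 (mod 8) gives x ∈ {6, 14, 22, 30, 38, 46, 54, 62, …}.
The first of these with x mod 13 = 8 is 86.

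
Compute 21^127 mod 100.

41

Successive squares of 21 mod 100: 21^1≡21, 21^2≡41, 21^4≡81, 21^8≡61, 21^16≡21, 21^32≡41, 21^64≡81.
127 = 1 + 2 + 4 + 8 + 16 + 32 + 64, so 21^127 ≡ 21·41·81·61·21·41·81 ≡ 41 (mod 100).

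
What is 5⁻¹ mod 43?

26

43 = 8·5 + 3
5 = 1·3 + 2
3 = 1·2 + 1
2 = 2·1 + 0
Back-substituting gives 5·26 ≡ 1 (mod 43).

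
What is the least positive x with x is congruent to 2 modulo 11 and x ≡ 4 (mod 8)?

Since 8·7 ≡ 1 (mod 11), take x = 4 + 8·((2−4)·7 mod 11) = 4 + 8·8 = 68.
Check: 68 mod 11 = 2, 68 mod 8 = 4.

68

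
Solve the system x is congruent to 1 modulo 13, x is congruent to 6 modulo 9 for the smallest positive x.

105

x ≡ 6 (mod 9) gives x ∈ {6, 15, 24, 33, 42, 51, 60, 69, …}.
The first of these with x mod 13 = 1 is 105.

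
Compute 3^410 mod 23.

4

By repeated squaring mod 23: 3^1≡3, 3^2≡9, 3^4≡12, 3^8≡6, 3^16≡13, 3^32≡8, 3^64≡18, 3^128≡2, 3^256≡4.
410 = 2 + 8 + 16 + 128 + 256, so 3^410 ≡ 9·6·13·2·4 ≡ 4 (mod 23).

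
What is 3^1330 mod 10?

Last digits of 3^n: 3, 9, 7, 1 (period 4).
1330 leaves remainder 2 on division by 4, so 3^1330 ends in 9.

9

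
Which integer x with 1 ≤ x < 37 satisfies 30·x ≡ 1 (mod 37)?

21

30·21 = 630 = 17·37 + 1, so 30⁻¹ ≡ 21 (mod 37).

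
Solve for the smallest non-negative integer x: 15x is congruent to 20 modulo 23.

The inverse of 15 mod 23 is 20 (since 15·20 = 300 ≡ 1).
So x ≡ 20·20 = 400 ≡ 9 (mod 23).

9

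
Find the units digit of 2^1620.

6

Powers of 2 mod 10 repeat with period 4: 2, 4, 8, 6.
1620 leaves remainder 0 on division by 4, so 2^1620 ends in 6.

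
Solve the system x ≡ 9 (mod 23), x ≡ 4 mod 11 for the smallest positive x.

147

x ≡ 4 (mod 11) gives x ∈ {4, 15, 26, 37, 48, 59, 70, 81, …}.
The first of these with x mod 23 = 9 is 147.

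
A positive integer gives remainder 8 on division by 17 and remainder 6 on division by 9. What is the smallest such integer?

42

Since 9·2 ≡ 1 (mod 17), take x = 6 + 9·((8−6)·2 mod 17) = 6 + 9·4 = 42.
Check: 42 mod 17 = 8, 42 mod 9 = 6.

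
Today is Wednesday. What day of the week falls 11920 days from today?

11920 = 1702·7 + 6, so 11920 mod 7 = 6.
Wednesday + 6 days → Tuesday.

Tuesday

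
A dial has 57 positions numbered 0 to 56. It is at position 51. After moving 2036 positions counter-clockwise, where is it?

10

2036 = 35·57 + 41, so 2036 mod 57 = 41.
(51 − 41) mod 57 = 10.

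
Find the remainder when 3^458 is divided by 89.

By repeated squaring mod 89: 3^1≡3, 3^2≡9, 3^4≡81, 3^8≡64, 3^16≡2, 3^32≡4, 3^64≡16, 3^128≡78, 3^256≡32.
458 = 2 + 8 + 64 + 128 + 256, so 3^458 ≡ 9·64·16·78·32 ≡ 18 (mod 89).

18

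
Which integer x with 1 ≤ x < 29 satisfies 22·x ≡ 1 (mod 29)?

4

29 = 1·22 + 7
22 = 3·7 + 1
7 = 7·1 + 0
Back-substituting gives 22·4 ≡ 1 (mod 29).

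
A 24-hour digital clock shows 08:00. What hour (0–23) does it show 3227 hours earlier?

3227 = 134·24 + 11, so 3227 mod 24 = 11.
(8 − 11) mod 24 = 21.

21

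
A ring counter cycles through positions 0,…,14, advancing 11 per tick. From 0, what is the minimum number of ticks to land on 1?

11⁻¹ ≡ 11 (mod 15) because 11·11 = 121 = 8·15 + 1.
So x ≡ 11·1 = 11 ≡ 11 (mod 15).

11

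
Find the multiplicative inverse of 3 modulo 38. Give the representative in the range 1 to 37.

3·13 = 39 = 1·38 + 1, so 3⁻¹ ≡ 13 (mod 38).

13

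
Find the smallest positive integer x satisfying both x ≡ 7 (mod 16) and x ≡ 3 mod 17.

71

x ≡ 7 (mod 16) gives x ∈ {7, 23, 39, 55, 71}.
The first of these with x mod 17 = 3 is 71.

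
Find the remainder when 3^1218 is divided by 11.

Successive squares of 3 mod 11: 3^1≡3, 3^2≡9, 3^4≡4, 3^8≡5, 3^16≡3, 3^32≡9, 3^64≡4, 3^128≡5, 3^256≡3, 3^512≡9, 3^1024≡4.
Since 1218 = 2 + 64 + 128 + 1024 in binary, 3^1218 ≡ 9·4·5·4 ≡ 5 (mod 11).

5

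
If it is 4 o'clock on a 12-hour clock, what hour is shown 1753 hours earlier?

1753 − 146·12 = 1, so 1753 ≡ 1 (mod 12).
4 − 1 → 3 on a 12-hour dial.

3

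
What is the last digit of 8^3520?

The units digit of 8^n cycles with period 4: 8, 4, 2, 6, …
3520 mod 4 = 0, so the last digit matches 8^4 = 6.

6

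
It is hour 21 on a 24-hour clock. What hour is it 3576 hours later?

21

Dividing 3576 by 24 gives quotient 149 and remainder 0.
(21 + 0) mod 24 = 21.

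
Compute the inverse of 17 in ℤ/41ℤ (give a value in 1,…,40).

29

17·29 = 493 = 12·41 + 1, so 17⁻¹ ≡ 29 (mod 41).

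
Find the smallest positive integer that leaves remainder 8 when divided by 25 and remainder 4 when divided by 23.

x ≡ 4 (mod 23) gives x ∈ {4, 27, 50, 73, 96, 119, 142, 165, …}.
The first of these with x mod 25 = 8 is 533.

533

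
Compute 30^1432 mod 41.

Square-and-reduce mod 41: 30^1≡30, 30^2≡39, 30^4≡4, 30^8≡16, 30^16≡10, 30^32≡18, 30^64≡37, 30^128≡16, 30^256≡10, 30^512≡18, 30^1024≡37.
1432 = 8 + 16 + 128 + 256 + 1024, so 30^1432 ≡ 16·10·16·10·37 ≡ 18 (mod 41).

18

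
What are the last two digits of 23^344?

41

By repeated squaring mod 100: 23^1≡23, 23^2≡29, 23^4≡41, 23^8≡81, 23^16≡61, 23^32≡21, 23^64≡41, 23^128≡81, 23^256≡61.
344 = 8 + 16 + 64 + 256, so 23^344 ≡ 81·61·41·61 ≡ 41 (mod 100).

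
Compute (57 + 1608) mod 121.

92

1608 mod 121 = 35 (since 13·121 = 1573).
(57 + 35) mod 121 = 92.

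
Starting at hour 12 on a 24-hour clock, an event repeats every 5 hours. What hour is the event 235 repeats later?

11

235·5 = 1175.
1175 − 48·24 = 23, so 1175 ≡ 23 (mod 24).
(12 + 23) mod 24 = 11.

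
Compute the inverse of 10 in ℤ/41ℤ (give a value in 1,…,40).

37

10·37 = 370 = 9·41 + 1, so 10⁻¹ ≡ 37 (mod 41).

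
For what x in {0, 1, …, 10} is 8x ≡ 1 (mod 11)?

7

The inverse of 8 mod 11 is 7 (since 8·7 = 56 ≡ 1).
So x ≡ 7·1 = 7 ≡ 7 (mod 11).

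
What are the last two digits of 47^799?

Square-and-reduce mod 100: 47^1≡47, 47^2≡9, 47^4≡81, 47^8≡61, 47^16≡21, 47^32≡41, 47^64≡81, 47^128≡61, 47^256≡21, 47^512≡41.
799 = 1 + 2 + 4 + 8 + 16 + 256 + 512, so 47^799 ≡ 47·9·81·61·21·21·41 ≡ 83 (mod 100).

83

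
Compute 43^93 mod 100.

Successive squares of 43 mod 100: 43^1≡43, 43^2≡49, 43^4≡1, 43^8≡1, 43^16≡1, 43^32≡1, 43^64≡1.
93 = 1 + 4 + 8 + 16 + 64, so 43^93 ≡ 43·1·1·1·1 ≡ 43 (mod 100).

43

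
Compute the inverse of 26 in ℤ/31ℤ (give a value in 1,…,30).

6

31 = 1·26 + 5
26 = 5·5 + 1
5 = 5·1 + 0
Back-substituting gives 26·6 ≡ 1 (mod 31).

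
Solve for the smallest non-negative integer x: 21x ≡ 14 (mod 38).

26

The inverse of 21 mod 38 is 29 (since 21·29 = 609 ≡ 1).
Multiplying both sides by 29: x ≡ 29·14 = 406 ≡ 26 (mod 38).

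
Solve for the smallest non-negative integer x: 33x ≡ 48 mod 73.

28

The inverse of 33 mod 73 is 31 (since 33·31 = 1023 ≡ 1).
So x ≡ 31·48 = 1488 ≡ 28 (mod 73).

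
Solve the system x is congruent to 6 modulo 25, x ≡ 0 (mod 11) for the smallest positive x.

231

Since 11·16 ≡ 1 (mod 25), take x = 0 + 11·((6−0)·16 mod 25) = 0 + 11·21 = 231.
Check: 231 mod 25 = 6, 231 mod 11 = 0.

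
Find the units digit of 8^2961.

Powers of 8 mod 10 repeat with period 4: 8, 4, 2, 6.
2961 mod 4 = 1, so the last digit matches 8^1 = 8.

8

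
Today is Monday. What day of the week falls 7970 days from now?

Friday

7970 − 1138·7 = 4, so 7970 ≡ 4 (mod 7).
Monday + 4 days → Friday.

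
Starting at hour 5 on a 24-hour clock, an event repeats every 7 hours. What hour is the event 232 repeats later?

21

232·7 = 1624.
1624 − 67·24 = 16, so 1624 ≡ 16 (mod 24).
(5 + 16) mod 24 = 21.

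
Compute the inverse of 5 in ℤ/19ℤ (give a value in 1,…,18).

19 = 3·5 + 4
5 = 1·4 + 1
4 = 4·1 + 0
Back-substituting gives 5·4 ≡ 1 (mod 19).

4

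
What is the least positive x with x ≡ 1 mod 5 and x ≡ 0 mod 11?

Since 11·1 ≡ 1 (mod 5), take x = 0 + 11·((1−0)·1 mod 5) = 0 + 11·1 = 11.
Check: 11 mod 5 = 1, 11 mod 11 = 0.

11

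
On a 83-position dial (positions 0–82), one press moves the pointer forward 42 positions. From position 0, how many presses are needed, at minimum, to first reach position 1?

2

42·2 = 84 = 1·83 + 1, so 42⁻¹ ≡ 2 (mod 83).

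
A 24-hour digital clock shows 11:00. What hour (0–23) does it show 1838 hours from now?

1

1838 = 76·24 + 14, so 1838 mod 24 = 14.
(11 + 14) mod 24 = 1.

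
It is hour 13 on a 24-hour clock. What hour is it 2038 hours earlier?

15

2038 = 84·24 + 22, so 2038 mod 24 = 22.
(13 − 22) mod 24 = 15.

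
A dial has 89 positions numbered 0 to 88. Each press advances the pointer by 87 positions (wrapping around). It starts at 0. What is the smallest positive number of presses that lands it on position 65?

87⁻¹ ≡ 44 (mod 89) because 87·44 = 3828 = 43·89 + 1.
Multiplying both sides by 44: x ≡ 44·65 = 2860 ≡ 12 (mod 89).

12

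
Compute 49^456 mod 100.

1

By repeated squaring mod 100: 49^1≡49, 49^2≡1, 49^4≡1, 49^8≡1, 49^16≡1, 49^32≡1, 49^64≡1, 49^128≡1, 49^256≡1.
Since 456 = 8 + 64 + 128 + 256 in binary, 49^456 ≡ 1·1·1·1 ≡ 1 (mod 100).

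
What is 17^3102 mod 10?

9

Last digits of 7^n: 7, 9, 3, 1 (period 4).
3102 mod 4 = 2, so the last digit matches 7^2 = 9.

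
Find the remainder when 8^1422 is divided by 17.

4

Square-and-reduce mod 17: 8^1≡8, 8^2≡13, 8^4≡16, 8^8≡1, 8^16≡1, 8^32≡1, 8^64≡1, 8^128≡1, 8^256≡1, 8^512≡1, 8^1024≡1.
1422 = 2 + 4 + 8 + 128 + 256 + 1024, so 8^1422 ≡ 13·16·1·1·1·1 ≡ 4 (mod 17).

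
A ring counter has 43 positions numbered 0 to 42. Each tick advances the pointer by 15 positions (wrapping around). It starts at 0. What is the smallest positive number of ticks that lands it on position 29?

The inverse of 15 mod 43 is 23 (since 15·23 = 345 ≡ 1).
So x ≡ 23·29 = 667 ≡ 22 (mod 43).
Check: 15·22 = 330 = 7·43 + 29.

22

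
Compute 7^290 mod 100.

49

Successive squares of 7 mod 100: 7^1≡7, 7^2≡49, 7^4≡1, 7^8≡1, 7^16≡1, 7^32≡1, 7^64≡1, 7^128≡1, 7^256≡1.
290 = 2 + 32 + 256, so 7^290 ≡ 49·1·1 ≡ 49 (mod 100).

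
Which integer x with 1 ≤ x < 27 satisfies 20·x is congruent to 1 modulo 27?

23

20·23 = 460 = 17·27 + 1, so 20⁻¹ ≡ 23 (mod 27).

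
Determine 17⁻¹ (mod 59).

17·7 = 119 = 2·59 + 1, so 17⁻¹ ≡ 7 (mod 59).

7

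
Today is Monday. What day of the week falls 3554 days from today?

Saturday

3554 − 507·7 = 5, so 3554 ≡ 5 (mod 7).
Monday + 5 days → Saturday.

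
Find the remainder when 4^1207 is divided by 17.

By repeated squaring mod 17: 4^1≡4, 4^2≡16, 4^4≡1, 4^8≡1, 4^16≡1, 4^32≡1, 4^64≡1, 4^128≡1, 4^256≡1, 4^512≡1, 4^1024≡1.
Since 1207 = 1 + 2 + 4 + 16 + 32 + 128 + 1024 in binary, 4^1207 ≡ 4·16·1·1·1·1·1 ≡ 13 (mod 17).

13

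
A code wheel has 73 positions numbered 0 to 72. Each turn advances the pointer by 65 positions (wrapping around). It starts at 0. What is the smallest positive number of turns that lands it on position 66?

10

65⁻¹ ≡ 9 (mod 73) because 65·9 = 585 = 8·73 + 1.
So x ≡ 9·66 = 594 ≡ 10 (mod 73).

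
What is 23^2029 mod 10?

3

The units digit of 23^n cycles with period 4: 3, 9, 7, 1, …
2029 mod 4 = 1, so the last digit matches 3^1 = 3.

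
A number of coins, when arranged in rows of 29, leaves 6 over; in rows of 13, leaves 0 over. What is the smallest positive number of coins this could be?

x ≡ 0 (mod 13) gives x ∈ {0, 13, 26, 39, 52, 65, 78, 91, …}.
The first of these with x mod 29 = 6 is 325.

325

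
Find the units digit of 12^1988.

6

Powers of 2 mod 10 repeat with period 4: 2, 4, 8, 6.
1988 mod 4 = 0, so the last digit matches 2^4 = 6.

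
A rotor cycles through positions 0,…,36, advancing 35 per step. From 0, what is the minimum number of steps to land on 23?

The inverse of 35 mod 37 is 18 (since 35·18 = 630 ≡ 1).
So x ≡ 18·23 = 414 ≡ 7 (mod 37).
Check: 35·7 = 245 = 6·37 + 23.

7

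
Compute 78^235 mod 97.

By repeated squaring mod 97: 78^1≡78, 78^2≡70, 78^4≡50, 78^8≡75, 78^16≡96, 78^32≡1, 78^64≡1, 78^128≡1.
235 = 1 + 2 + 8 + 32 + 64 + 128, so 78^235 ≡ 78·70·75·1·1·1 ≡ 63 (mod 97).

63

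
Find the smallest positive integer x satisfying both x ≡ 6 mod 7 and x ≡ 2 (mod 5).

27

x ≡ 2 (mod 5) gives x ∈ {2, 7, 12, 17, 22, 27}.
The first of these with x mod 7 = 6 is 27.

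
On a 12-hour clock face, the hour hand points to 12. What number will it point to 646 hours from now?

10

646 = 53·12 + 10, so 646 mod 12 = 10.
12 + 10 → 10 on a 12-hour dial.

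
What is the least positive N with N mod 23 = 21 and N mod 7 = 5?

159

Since 7·10 ≡ 1 (mod 23), take x = 5 + 7·((21−5)·10 mod 23) = 5 + 7·22 = 159.
Check: 159 mod 23 = 21, 159 mod 7 = 5.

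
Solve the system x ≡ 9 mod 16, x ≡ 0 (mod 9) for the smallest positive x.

Since 9·9 ≡ 1 (mod 16), take x = 0 + 9·((9−0)·9 mod 16) = 0 + 9·1 = 9.
Check: 9 mod 16 = 9, 9 mod 9 = 0.

9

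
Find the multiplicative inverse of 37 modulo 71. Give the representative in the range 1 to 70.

71 = 1·37 + 34
37 = 1·34 + 3
34 = 11·3 + 1
3 = 3·1 + 0
Back-substituting gives 37·48 ≡ 1 (mod 71).

48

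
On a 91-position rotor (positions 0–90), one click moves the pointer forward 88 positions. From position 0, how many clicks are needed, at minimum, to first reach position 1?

91 = 1·88 + 3
88 = 29·3 + 1
3 = 3·1 + 0
Back-substituting gives 88·30 ≡ 1 (mod 91).

30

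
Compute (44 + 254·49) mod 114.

254·49 = 12446.
12446 = 109·114 + 20, so 12446 mod 114 = 20.
(44 + 20) mod 114 = 64.

64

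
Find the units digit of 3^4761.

3

Last digits of 3^n: 3, 9, 7, 1 (period 4).
4761 mod 4 = 1, so the last digit matches 3^1 = 3.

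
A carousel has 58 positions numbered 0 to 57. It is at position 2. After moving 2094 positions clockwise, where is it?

8

2094 mod 58 = 6 (since 36·58 = 2088).
(2 + 6) mod 58 = 8.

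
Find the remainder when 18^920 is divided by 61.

Successive squares of 18 mod 61: 18^1≡18, 18^2≡19, 18^4≡56, 18^8≡25, 18^16≡15, 18^32≡42, 18^64≡56, 18^128≡25, 18^256≡15, 18^512≡42.
920 = 8 + 16 + 128 + 256 + 512, so 18^920 ≡ 25·15·25·15·42 ≡ 47 (mod 61).

47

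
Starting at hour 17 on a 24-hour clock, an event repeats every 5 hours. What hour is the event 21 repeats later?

21·5 = 105.
105 mod 24 = 9 (since 4·24 = 96).
(17 + 9) mod 24 = 2.

2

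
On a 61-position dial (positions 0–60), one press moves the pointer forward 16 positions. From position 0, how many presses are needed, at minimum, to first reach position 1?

61 = 3·16 + 13
16 = 1·13 + 3
13 = 4·3 + 1
3 = 3·1 + 0
Back-substituting gives 16·42 ≡ 1 (mod 61).

42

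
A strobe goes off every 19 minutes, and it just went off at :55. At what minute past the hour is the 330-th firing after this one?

25

330·19 = 6270.
6270 = 104·60 + 30, so 6270 mod 60 = 30.
(55 + 30) mod 60 = 25.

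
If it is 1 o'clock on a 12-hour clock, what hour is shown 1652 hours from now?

9

1652 = 137·12 + 8, so 1652 mod 12 = 8.
1 + 8 → 9 on a 12-hour dial.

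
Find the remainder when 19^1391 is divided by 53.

By repeated squaring mod 53: 19^1≡19, 19^2≡43, 19^4≡47, 19^8≡36, 19^16≡24, 19^32≡46, 19^64≡49, 19^128≡16, 19^256≡44, 19^512≡28, 19^1024≡42.
1391 = 1 + 2 + 4 + 8 + 32 + 64 + 256 + 1024, so 19^1391 ≡ 19·43·47·36·46·49·44·42 ≡ 23 (mod 53).

23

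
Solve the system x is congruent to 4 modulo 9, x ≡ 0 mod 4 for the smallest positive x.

4

x ≡ 0 (mod 4) gives x ∈ {0, 4}.
The first of these with x mod 9 = 4 is 4.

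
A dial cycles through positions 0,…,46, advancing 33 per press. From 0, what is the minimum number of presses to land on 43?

7

33⁻¹ ≡ 10 (mod 47) because 33·10 = 330 = 7·47 + 1.
So x ≡ 10·43 = 430 ≡ 7 (mod 47).
Check: 33·7 = 231 = 4·47 + 43.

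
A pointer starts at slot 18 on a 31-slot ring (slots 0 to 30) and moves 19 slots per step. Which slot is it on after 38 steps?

38·19 = 722.
722 = 23·31 + 9, so 722 mod 31 = 9.
(18 + 9) mod 31 = 27.

27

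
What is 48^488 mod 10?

6

The units digit of 48^n cycles with period 4: 8, 4, 2, 6, …
488 mod 4 = 0, so the last digit matches 8^4 = 6.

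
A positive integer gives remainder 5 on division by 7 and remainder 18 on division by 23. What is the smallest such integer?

Since 23·4 ≡ 1 (mod 7), take x = 18 + 23·((5−18)·4 mod 7) = 18 + 23·4 = 110.
Check: 110 mod 7 = 5, 110 mod 23 = 18.

110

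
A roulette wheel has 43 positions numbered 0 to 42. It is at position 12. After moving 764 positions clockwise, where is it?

764 mod 43 = 33 (since 17·43 = 731).
(12 + 33) mod 43 = 2.

2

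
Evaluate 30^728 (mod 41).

16

Successive squares of 30 mod 41: 30^1≡30, 30^2≡39, 30^4≡4, 30^8≡16, 30^16≡10, 30^32≡18, 30^64≡37, 30^128≡16, 30^256≡10, 30^512≡18.
Since 728 = 8 + 16 + 64 + 128 + 512 in binary, 30^728 ≡ 16·10·37·16·18 ≡ 16 (mod 41).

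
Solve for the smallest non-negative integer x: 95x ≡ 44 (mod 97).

75

The inverse of 95 mod 97 is 48 (since 95·48 = 4560 ≡ 1).
Multiplying both sides by 48: x ≡ 48·44 = 2112 ≡ 75 (mod 97).
Check: 95·75 = 7125 = 73·97 + 44.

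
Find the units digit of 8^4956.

6

The units digit of 8^n cycles with period 4: 8, 4, 2, 6, …
4956 leaves remainder 0 on division by 4, so 8^4956 ends in 6.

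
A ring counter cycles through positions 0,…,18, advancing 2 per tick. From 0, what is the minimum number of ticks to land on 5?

12

2⁻¹ ≡ 10 (mod 19) because 2·10 = 20 = 1·19 + 1.
Multiplying both sides by 10: x ≡ 10·5 = 50 ≡ 12 (mod 19).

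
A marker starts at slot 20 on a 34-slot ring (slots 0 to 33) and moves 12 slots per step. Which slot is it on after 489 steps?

6

489·12 = 5868.
5868 mod 34 = 20 (since 172·34 = 5848).
(20 + 20) mod 34 = 6.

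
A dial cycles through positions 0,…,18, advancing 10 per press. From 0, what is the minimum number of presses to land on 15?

11

10⁻¹ ≡ 2 (mod 19) because 10·2 = 20 = 1·19 + 1.
Multiplying both sides by 2: x ≡ 2·15 = 30 ≡ 11 (mod 19).
Check: 10·11 = 110 = 5·19 + 15.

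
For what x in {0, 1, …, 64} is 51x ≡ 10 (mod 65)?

The inverse of 51 mod 65 is 51 (since 51·51 = 2601 ≡ 1).
So x ≡ 51·10 = 510 ≡ 55 (mod 65).

55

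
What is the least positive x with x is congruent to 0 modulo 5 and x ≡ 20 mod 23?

20

x ≡ 0 (mod 5) gives x ∈ {0, 5, 10, 15, 20}.
The first of these with x mod 23 = 20 is 20.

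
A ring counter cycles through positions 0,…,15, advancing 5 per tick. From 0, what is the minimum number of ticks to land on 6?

The inverse of 5 mod 16 is 13 (since 5·13 = 65 ≡ 1).
So x ≡ 13·6 = 78 ≡ 14 (mod 16).

14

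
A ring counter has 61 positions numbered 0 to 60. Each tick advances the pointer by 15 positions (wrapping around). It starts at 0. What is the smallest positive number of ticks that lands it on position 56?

15⁻¹ ≡ 57 (mod 61) because 15·57 = 855 = 14·61 + 1.
So x ≡ 57·56 = 3192 ≡ 20 (mod 61).

20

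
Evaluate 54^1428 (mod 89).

Successive squares of 54 mod 89: 54^1≡54, 54^2≡68, 54^4≡85, 54^8≡16, 54^16≡78, 54^32≡32, 54^64≡45, 54^128≡67, 54^256≡39, 54^512≡8, 54^1024≡64.
Since 1428 = 4 + 16 + 128 + 256 + 1024 in binary, 54^1428 ≡ 85·78·67·39·64 ≡ 44 (mod 89).

44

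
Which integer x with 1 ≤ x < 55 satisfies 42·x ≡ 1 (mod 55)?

38

42·38 = 1596 = 29·55 + 1, so 42⁻¹ ≡ 38 (mod 55).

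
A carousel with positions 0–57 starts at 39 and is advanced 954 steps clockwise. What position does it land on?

954 − 16·58 = 26, so 954 ≡ 26 (mod 58).
(39 + 26) mod 58 = 7.

7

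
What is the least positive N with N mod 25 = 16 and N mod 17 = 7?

41

x ≡ 7 (mod 17) gives x ∈ {7, 24, 41}.
The first of these with x mod 25 = 16 is 41.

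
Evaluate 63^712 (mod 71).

2

Successive squares of 63 mod 71: 63^1≡63, 63^2≡64, 63^4≡49, 63^8≡58, 63^16≡27, 63^32≡19, 63^64≡6, 63^128≡36, 63^256≡18, 63^512≡40.
Since 712 = 8 + 64 + 128 + 512 in binary, 63^712 ≡ 58·6·36·40 ≡ 2 (mod 71).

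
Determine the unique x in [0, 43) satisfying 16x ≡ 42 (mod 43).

The inverse of 16 mod 43 is 35 (since 16·35 = 560 ≡ 1).
Multiplying both sides by 35: x ≡ 35·42 = 1470 ≡ 8 (mod 43).

8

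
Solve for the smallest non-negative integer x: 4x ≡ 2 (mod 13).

4⁻¹ ≡ 10 (mod 13) because 4·10 = 40 = 3·13 + 1.
Multiplying both sides by 10: x ≡ 10·2 = 20 ≡ 7 (mod 13).
Check: 4·7 = 28 = 2·13 + 2.

7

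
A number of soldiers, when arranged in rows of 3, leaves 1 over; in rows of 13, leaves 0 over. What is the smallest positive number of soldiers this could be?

13

x ≡ 1 (mod 3) gives x ∈ {1, 4, 7, 10, 13}.
The first of these with x mod 13 = 0 is 13.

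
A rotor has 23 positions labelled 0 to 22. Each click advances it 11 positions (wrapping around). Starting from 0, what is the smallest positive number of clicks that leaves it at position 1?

11·21 = 231 = 10·23 + 1, so 11⁻¹ ≡ 21 (mod 23).

21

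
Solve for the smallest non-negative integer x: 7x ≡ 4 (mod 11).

7⁻¹ ≡ 8 (mod 11) because 7·8 = 56 = 5·11 + 1.
Multiplying both sides by 8: x ≡ 8·4 = 32 ≡ 10 (mod 11).
Check: 7·10 = 70 = 6·11 + 4.

10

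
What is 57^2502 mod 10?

9

Powers of 7 mod 10 repeat with period 4: 7, 9, 3, 1.
2502 leaves remainder 2 on division by 4, so 57^2502 ends in 9.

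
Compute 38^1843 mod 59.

23

Square-and-reduce mod 59: 38^1≡38, 38^2≡28, 38^4≡17, 38^8≡53, 38^16≡36, 38^32≡57, 38^64≡4, 38^128≡16, 38^256≡20, 38^512≡46, 38^1024≡51.
1843 = 1 + 2 + 16 + 32 + 256 + 512 + 1024, so 38^1843 ≡ 38·28·36·57·20·46·51 ≡ 23 (mod 59).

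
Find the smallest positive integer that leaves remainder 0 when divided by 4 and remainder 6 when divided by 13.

x ≡ 0 (mod 4) gives x ∈ {0, 4, 8, 12, 16, 20, 24, 28, …}.
The first of these with x mod 13 = 6 is 32.

32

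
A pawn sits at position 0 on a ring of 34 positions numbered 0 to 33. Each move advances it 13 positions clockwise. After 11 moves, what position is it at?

11·13 = 143.
143 mod 34 = 7 (since 4·34 = 136).
(0 + 7) mod 34 = 7.

7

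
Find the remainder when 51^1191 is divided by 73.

63

Successive squares of 51 mod 73: 51^1≡51, 51^2≡46, 51^4≡72, 51^8≡1, 51^16≡1, 51^32≡1, 51^64≡1, 51^128≡1, 51^256≡1, 51^512≡1, 51^1024≡1.
Since 1191 = 1 + 2 + 4 + 32 + 128 + 1024 in binary, 51^1191 ≡ 51·46·72·1·1·1 ≡ 63 (mod 73).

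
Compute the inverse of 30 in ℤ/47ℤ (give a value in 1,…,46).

11

30·11 = 330 = 7·47 + 1, so 30⁻¹ ≡ 11 (mod 47).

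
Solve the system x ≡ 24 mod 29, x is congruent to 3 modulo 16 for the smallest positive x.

Since 16·20 ≡ 1 (mod 29), take x = 3 + 16·((24−3)·20 mod 29) = 3 + 16·14 = 227.
Check: 227 mod 29 = 24, 227 mod 16 = 3.

227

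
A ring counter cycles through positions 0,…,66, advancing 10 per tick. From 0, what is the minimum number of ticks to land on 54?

The inverse of 10 mod 67 is 47 (since 10·47 = 470 ≡ 1).
Multiplying both sides by 47: x ≡ 47·54 = 2538 ≡ 59 (mod 67).

59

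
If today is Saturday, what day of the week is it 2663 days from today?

2663 mod 7 = 3 (since 380·7 = 2660).
Saturday + 3 days → Tuesday.

Tuesday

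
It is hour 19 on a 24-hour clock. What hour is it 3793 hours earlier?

18

3793 mod 24 = 1 (since 158·24 = 3792).
(19 − 1) mod 24 = 18.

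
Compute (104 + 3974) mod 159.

Dividing 3974 by 159 gives quotient 24 and remainder 158.
(104 + 158) mod 159 = 103.

103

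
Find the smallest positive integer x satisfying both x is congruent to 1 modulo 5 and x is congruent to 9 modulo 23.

101

x ≡ 1 (mod 5) gives x ∈ {1, 6, 11, 16, 21, 26, 31, 36, …}.
The first of these with x mod 23 = 9 is 101.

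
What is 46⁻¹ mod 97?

97 = 2·46 + 5
46 = 9·5 + 1
5 = 5·1 + 0
Back-substituting gives 46·19 ≡ 1 (mod 97).

19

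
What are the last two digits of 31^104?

Square-and-reduce mod 100: 31^1≡31, 31^2≡61, 31^4≡21, 31^8≡41, 31^16≡81, 31^32≡61, 31^64≡21.
Since 104 = 8 + 32 + 64 in binary, 31^104 ≡ 41·61·21 ≡ 21 (mod 100).

21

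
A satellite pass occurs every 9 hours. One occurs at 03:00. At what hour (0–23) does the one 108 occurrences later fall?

108·9 = 972.
Dividing 972 by 24 gives quotient 40 and remainder 12.
(3 + 12) mod 24 = 15.

15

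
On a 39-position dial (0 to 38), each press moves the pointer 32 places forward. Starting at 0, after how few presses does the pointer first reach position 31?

29

32⁻¹ ≡ 11 (mod 39) because 32·11 = 352 = 9·39 + 1.
Multiplying both sides by 11: x ≡ 11·31 = 341 ≡ 29 (mod 39).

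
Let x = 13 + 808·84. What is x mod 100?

808·84 = 67872.
67872 mod 100 = 72 (since 678·100 = 67800).
(13 + 72) mod 100 = 85.

85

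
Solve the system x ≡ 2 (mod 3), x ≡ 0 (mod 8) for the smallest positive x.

8

x ≡ 2 (mod 3) gives x ∈ {2, 5, 8}.
The first of these with x mod 8 = 0 is 8.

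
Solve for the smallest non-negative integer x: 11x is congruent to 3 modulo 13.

5

The inverse of 11 mod 13 is 6 (since 11·6 = 66 ≡ 1).
So x ≡ 6·3 = 18 ≡ 5 (mod 13).
Check: 11·5 = 55 = 4·13 + 3.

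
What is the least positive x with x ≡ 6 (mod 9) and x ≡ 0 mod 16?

96

x ≡ 6 (mod 9) gives x ∈ {6, 15, 24, 33, 42, 51, 60, 69, …}.
The first of these with x mod 16 = 0 is 96.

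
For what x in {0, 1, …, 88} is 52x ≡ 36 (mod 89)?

76

The inverse of 52 mod 89 is 12 (since 52·12 = 624 ≡ 1).
So x ≡ 12·36 = 432 ≡ 76 (mod 89).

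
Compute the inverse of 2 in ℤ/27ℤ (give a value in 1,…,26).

14

2·14 = 28 = 1·27 + 1, so 2⁻¹ ≡ 14 (mod 27).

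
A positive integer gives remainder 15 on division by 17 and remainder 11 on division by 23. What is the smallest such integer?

287

x ≡ 15 (mod 17) gives x ∈ {15, 32, 49, 66, 83, 100, 117, 134, …}.
The first of these with x mod 23 = 11 is 287.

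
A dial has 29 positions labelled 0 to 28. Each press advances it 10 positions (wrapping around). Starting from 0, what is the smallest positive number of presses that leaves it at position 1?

3

10·3 = 30 = 1·29 + 1, so 10⁻¹ ≡ 3 (mod 29).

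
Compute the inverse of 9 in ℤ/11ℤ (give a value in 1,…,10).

11 = 1·9 + 2
9 = 4·2 + 1
2 = 2·1 + 0
Back-substituting gives 9·5 ≡ 1 (mod 11).

5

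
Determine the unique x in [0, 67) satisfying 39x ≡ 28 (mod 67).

39⁻¹ ≡ 55 (mod 67) because 39·55 = 2145 = 32·67 + 1.
So x ≡ 55·28 = 1540 ≡ 66 (mod 67).
Check: 39·66 = 2574 = 38·67 + 28.

66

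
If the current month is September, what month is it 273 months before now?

December

Dividing 273 by 12 gives quotient 22 and remainder 9.
September − 9 months → December.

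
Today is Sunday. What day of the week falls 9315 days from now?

Friday

Dividing 9315 by 7 gives quotient 1330 and remainder 5.
Sunday + 5 days → Friday.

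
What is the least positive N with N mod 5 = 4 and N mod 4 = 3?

19

x ≡ 3 (mod 4) gives x ∈ {3, 7, 11, 15, 19}.
The first of these with x mod 5 = 4 is 19.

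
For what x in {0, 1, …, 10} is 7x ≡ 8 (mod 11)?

7⁻¹ ≡ 8 (mod 11) because 7·8 = 56 = 5·11 + 1.
So x ≡ 8·8 = 64 ≡ 9 (mod 11).
Check: 7·9 = 63 = 5·11 + 8.

9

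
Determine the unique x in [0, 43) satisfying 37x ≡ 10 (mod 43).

27

37⁻¹ ≡ 7 (mod 43) because 37·7 = 259 = 6·43 + 1.
So x ≡ 7·10 = 70 ≡ 27 (mod 43).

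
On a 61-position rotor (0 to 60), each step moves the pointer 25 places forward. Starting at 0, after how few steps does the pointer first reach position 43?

31

25⁻¹ ≡ 22 (mod 61) because 25·22 = 550 = 9·61 + 1.
So x ≡ 22·43 = 946 ≡ 31 (mod 61).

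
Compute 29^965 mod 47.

Square-and-reduce mod 47: 29^1≡29, 29^2≡42, 29^4≡25, 29^8≡14, 29^16≡8, 29^32≡17, 29^64≡7, 29^128≡2, 29^256≡4, 29^512≡16.
965 = 1 + 4 + 64 + 128 + 256 + 512, so 29^965 ≡ 29·25·7·2·4·16 ≡ 13 (mod 47).

13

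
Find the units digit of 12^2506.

4

The units digit of 12^n cycles with period 4: 2, 4, 8, 6, …
2506 mod 4 = 2, so the last digit matches 2^2 = 4.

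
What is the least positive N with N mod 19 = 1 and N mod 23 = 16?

39

Since 23·5 ≡ 1 (mod 19), take x = 16 + 23·((1−16)·5 mod 19) = 16 + 23·1 = 39.
Check: 39 mod 19 = 1, 39 mod 23 = 16.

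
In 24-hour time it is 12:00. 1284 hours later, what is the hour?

0

1284 mod 24 = 12 (since 53·24 = 1272).
(12 + 12) mod 24 = 0.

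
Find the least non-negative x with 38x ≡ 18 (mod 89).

The inverse of 38 mod 89 is 82 (since 38·82 = 3116 ≡ 1).
So x ≡ 82·18 = 1476 ≡ 52 (mod 89).

52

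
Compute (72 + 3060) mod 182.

Dividing 3060 by 182 gives quotient 16 and remainder 148.
(72 + 148) mod 182 = 38.

38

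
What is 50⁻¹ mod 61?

50·11 = 550 = 9·61 + 1, so 50⁻¹ ≡ 11 (mod 61).

11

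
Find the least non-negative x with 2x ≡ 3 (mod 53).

28

2⁻¹ ≡ 27 (mod 53) because 2·27 = 54 = 1·53 + 1.
So x ≡ 27·3 = 81 ≡ 28 (mod 53).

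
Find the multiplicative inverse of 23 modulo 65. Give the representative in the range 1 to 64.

23·17 = 391 = 6·65 + 1, so 23⁻¹ ≡ 17 (mod 65).

17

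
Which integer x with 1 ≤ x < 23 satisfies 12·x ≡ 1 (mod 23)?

23 = 1·12 + 11
12 = 1·11 + 1
11 = 11·1 + 0
Back-substituting gives 12·2 ≡ 1 (mod 23).

2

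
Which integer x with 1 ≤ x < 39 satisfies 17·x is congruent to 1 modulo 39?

23

17·23 = 391 = 10·39 + 1, so 17⁻¹ ≡ 23 (mod 39).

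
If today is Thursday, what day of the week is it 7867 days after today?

7867 − 1123·7 = 6, so 7867 ≡ 6 (mod 7).
Thursday + 6 days → Wednesday.

Wednesday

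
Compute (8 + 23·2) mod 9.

23·2 = 46.
46 mod 9 = 1 (since 5·9 = 45).
(8 + 1) mod 9 = 0.

0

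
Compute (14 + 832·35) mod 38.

832·35 = 29120.
Dividing 29120 by 38 gives quotient 766 and remainder 12.
(14 + 12) mod 38 = 26.

26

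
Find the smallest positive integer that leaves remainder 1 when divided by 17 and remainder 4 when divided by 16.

52

x ≡ 4 (mod 16) gives x ∈ {4, 20, 36, 52}.
The first of these with x mod 17 = 1 is 52.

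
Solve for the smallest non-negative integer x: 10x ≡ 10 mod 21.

1

The inverse of 10 mod 21 is 19 (since 10·19 = 190 ≡ 1).
So x ≡ 19·10 = 190 ≡ 1 (mod 21).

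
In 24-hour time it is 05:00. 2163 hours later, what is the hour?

Dividing 2163 by 24 gives quotient 90 and remainder 3.
(5 + 3) mod 24 = 8.

8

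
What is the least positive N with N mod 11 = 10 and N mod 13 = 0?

65

x ≡ 10 (mod 11) gives x ∈ {10, 21, 32, 43, 54, 65}.
The first of these with x mod 13 = 0 is 65.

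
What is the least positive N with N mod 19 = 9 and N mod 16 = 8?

104

Since 16·6 ≡ 1 (mod 19), take x = 8 + 16·((9−8)·6 mod 19) = 8 + 16·6 = 104.
Check: 104 mod 19 = 9, 104 mod 16 = 8.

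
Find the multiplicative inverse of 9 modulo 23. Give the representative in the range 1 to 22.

18

9·18 = 162 = 7·23 + 1, so 9⁻¹ ≡ 18 (mod 23).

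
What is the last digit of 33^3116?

1

Last digits of 3^n: 3, 9, 7, 1 (period 4).
3116 leaves remainder 0 on division by 4, so 33^3116 ends in 1.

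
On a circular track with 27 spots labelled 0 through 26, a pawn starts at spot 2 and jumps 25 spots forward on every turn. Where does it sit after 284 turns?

284·25 = 7100.
7100 = 262·27 + 26, so 7100 mod 27 = 26.
(2 + 26) mod 27 = 1.

1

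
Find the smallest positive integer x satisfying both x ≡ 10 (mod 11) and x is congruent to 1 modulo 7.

x ≡ 1 (mod 7) gives x ∈ {1, 8, 15, 22, 29, 36, 43}.
The first of these with x mod 11 = 10 is 43.

43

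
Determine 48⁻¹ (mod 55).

48·47 = 2256 = 41·55 + 1, so 48⁻¹ ≡ 47 (mod 55).

47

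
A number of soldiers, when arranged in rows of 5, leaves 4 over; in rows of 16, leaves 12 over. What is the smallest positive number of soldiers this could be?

x ≡ 4 (mod 5) gives x ∈ {4, 9, 14, 19, 24, 29, 34, 39, …}.
The first of these with x mod 16 = 12 is 44.

44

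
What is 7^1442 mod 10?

9

Last digits of 7^n: 7, 9, 3, 1 (period 4).
1442 leaves remainder 2 on division by 4, so 7^1442 ends in 9.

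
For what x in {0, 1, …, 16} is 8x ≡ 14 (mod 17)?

6

The inverse of 8 mod 17 is 15 (since 8·15 = 120 ≡ 1).
Multiplying both sides by 15: x ≡ 15·14 = 210 ≡ 6 (mod 17).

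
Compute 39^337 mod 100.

Successive squares of 39 mod 100: 39^1≡39, 39^2≡21, 39^4≡41, 39^8≡81, 39^16≡61, 39^32≡21, 39^64≡41, 39^128≡81, 39^256≡61.
Since 337 = 1 + 16 + 64 + 256 in binary, 39^337 ≡ 39·61·41·61 ≡ 79 (mod 100).

79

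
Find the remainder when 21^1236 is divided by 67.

By repeated squaring mod 67: 21^1≡21, 21^2≡39, 21^4≡47, 21^8≡65, 21^16≡4, 21^32≡16, 21^64≡55, 21^128≡10, 21^256≡33, 21^512≡17, 21^1024≡21.
Since 1236 = 4 + 16 + 64 + 128 + 1024 in binary, 21^1236 ≡ 47·4·55·10·21 ≡ 64 (mod 67).

64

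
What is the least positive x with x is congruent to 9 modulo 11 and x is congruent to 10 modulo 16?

Since 16·9 ≡ 1 (mod 11), take x = 10 + 16·((9−10)·9 mod 11) = 10 + 16·2 = 42.
Check: 42 mod 11 = 9, 42 mod 16 = 10.

42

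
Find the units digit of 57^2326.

Last digits of 7^n: 7, 9, 3, 1 (period 4).
2326 mod 4 = 2, so the last digit matches 7^2 = 9.

9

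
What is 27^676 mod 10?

Powers of 7 mod 10 repeat with period 4: 7, 9, 3, 1.
676 leaves remainder 0 on division by 4, so 27^676 ends in 1.

1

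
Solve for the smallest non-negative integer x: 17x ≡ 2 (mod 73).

The inverse of 17 mod 73 is 43 (since 17·43 = 731 ≡ 1).
Multiplying both sides by 43: x ≡ 43·2 = 86 ≡ 13 (mod 73).
Check: 17·13 = 221 = 3·73 + 2.

13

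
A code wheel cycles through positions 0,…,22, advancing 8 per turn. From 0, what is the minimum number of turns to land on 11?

8⁻¹ ≡ 3 (mod 23) because 8·3 = 24 = 1·23 + 1.
Multiplying both sides by 3: x ≡ 3·11 = 33 ≡ 10 (mod 23).

10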